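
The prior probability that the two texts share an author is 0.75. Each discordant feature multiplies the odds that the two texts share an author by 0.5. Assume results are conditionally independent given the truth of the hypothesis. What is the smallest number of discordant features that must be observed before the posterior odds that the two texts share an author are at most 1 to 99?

9

Prior odds = 0.75/0.25 = 3.
Likelihood ratio per discordant feature = 0.5.
Target odds = 1/99.
Require 0.5ⁿ ≤ 1/99 ÷ 3 = 1/297.
0.5⁸ = 0.00390625 is still above 1/297 but 0.5⁹ = 0.001953125 is at or below it, so n = 9.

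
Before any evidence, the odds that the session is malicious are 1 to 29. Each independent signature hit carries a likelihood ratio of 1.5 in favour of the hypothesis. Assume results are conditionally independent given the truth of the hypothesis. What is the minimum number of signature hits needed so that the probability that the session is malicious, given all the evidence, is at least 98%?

Prior odds = 1/29.
Likelihood ratio per signature hit = 1.5.
Target odds: 0.98 ÷ 0.02 = 49.
Require 1.5ⁿ ≥ 49 ÷ (1/29) = 1421.
1.5¹⁷ = 129140163/131072 falls short of 1421 but 1.5¹⁸ = 387420489/262144 reaches it, so n = 18.

18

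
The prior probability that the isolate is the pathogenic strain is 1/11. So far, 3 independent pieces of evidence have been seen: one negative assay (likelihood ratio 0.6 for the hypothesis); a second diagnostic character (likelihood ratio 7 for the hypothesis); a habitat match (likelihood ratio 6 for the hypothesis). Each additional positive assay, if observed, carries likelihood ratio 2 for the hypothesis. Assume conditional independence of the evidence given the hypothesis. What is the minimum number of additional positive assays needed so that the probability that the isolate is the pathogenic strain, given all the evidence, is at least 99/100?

Prior odds = (1/11)/(10/11) = 0.1.
Combined Bayes factor of the evidence already in hand = 0.6 × 7 × 6 = 25.2.
Odds after that evidence = 0.1 × 25.2 = 2.52.
Target odds = 0.99/0.01 = 99.
Need 2ⁿ ≥ 99 ÷ 2.52 = 275/7.
2⁵ = 32 falls short of 275/7 but 2⁶ = 64 reaches it, so n = 6.

6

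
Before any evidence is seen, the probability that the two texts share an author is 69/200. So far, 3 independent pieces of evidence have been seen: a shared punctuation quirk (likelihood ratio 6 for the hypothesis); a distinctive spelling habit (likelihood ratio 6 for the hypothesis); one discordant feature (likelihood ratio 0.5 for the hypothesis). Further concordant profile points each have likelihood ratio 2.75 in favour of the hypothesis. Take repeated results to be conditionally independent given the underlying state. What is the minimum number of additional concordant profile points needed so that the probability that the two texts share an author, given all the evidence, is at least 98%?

Prior odds = 0.345/0.655 = 69/131.
Combined Bayes factor of the evidence already in hand = 6 × 6 × 0.5 = 18.
Odds after that evidence = (69/131) × 18 = 1242/131.
Target odds = 0.98/0.02 = 49.
Need 2.75ⁿ ≥ 49 ÷ (1242/131) = 6419/1242.
2.75¹ = 2.75 falls short of 6419/1242 but 2.75² = 7.5625 reaches it, so n = 2.

2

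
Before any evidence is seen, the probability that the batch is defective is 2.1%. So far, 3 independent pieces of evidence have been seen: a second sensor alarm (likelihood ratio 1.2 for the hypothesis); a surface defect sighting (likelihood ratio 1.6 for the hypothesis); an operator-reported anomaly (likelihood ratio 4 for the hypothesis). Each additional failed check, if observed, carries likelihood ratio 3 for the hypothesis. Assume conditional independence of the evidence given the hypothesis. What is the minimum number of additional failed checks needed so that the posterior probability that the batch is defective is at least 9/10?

4

Prior odds = 0.021/0.979 = 21/979.
Combined Bayes factor of the evidence already in hand = 1.2 × 1.6 × 4 = 7.68.
Odds after that evidence = (21/979) × 7.68 = 4032/24475.
Target odds = 0.9/0.1 = 9.
Need 3ⁿ ≥ 9 ÷ (4032/24475) = 24475/448.
3³ = 27 falls short of 24475/448 but 3⁴ = 81 reaches it, so n = 4.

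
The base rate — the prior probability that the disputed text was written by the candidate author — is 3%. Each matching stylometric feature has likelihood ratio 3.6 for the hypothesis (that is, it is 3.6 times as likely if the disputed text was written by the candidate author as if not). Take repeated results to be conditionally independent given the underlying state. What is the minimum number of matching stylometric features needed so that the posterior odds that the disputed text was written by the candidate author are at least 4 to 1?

4

Prior odds = 0.03/0.97 = 3/97.
Likelihood ratio per matching stylometric feature = 3.6.
Target odds = 4.
Require 3.6ⁿ ≥ 4 ÷ (3/97) = 388/3.
3.6³ = 46.656 falls short of 388/3 but 3.6⁴ = 167.9616 reaches it, so n = 4.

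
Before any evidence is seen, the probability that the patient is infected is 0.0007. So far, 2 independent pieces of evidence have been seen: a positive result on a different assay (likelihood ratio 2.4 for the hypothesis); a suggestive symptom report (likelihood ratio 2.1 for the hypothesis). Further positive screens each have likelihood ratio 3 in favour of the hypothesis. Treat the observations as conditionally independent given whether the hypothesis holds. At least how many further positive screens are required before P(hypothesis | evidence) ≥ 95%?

Prior odds = 0.0007/0.9993 = 7/9993.
Combined Bayes factor of the evidence already in hand = 2.4 × 2.1 = 5.04.
Odds after that evidence = (7/9993) × 5.04 = 294/83275.
Target odds = 0.95/0.05 = 19.
Need 3ⁿ ≥ 19 ÷ (294/83275) = 1582225/294.
3⁷ = 2187 falls short of 1582225/294 but 3⁸ = 6561 reaches it, so n = 8.

8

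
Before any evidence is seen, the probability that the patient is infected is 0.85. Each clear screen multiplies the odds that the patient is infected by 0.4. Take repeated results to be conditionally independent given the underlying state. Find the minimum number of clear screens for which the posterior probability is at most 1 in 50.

Prior odds: 0.85 ÷ 0.15 = 17/3.
Likelihood ratio per clear screen = 0.4.
Target odds: 0.02 ÷ 0.98 = 1/49.
Need (17/3) × 0.4ⁿ ≤ 1/49, i.e. 0.4ⁿ ≤ 3/833.
0.4⁶ = 64/15625 is still above 3/833 but 0.4⁷ = 128/78125 is at or below it, so n = 7.

7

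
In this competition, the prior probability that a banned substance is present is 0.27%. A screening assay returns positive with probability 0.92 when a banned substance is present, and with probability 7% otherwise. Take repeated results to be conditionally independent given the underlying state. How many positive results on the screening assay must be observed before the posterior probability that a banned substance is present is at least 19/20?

4

Prior odds: 0.0027 ÷ 0.9973 = 27/9973.
Likelihood ratio of a positive result = 0.92/0.07 = 92/7.
Target posterior odds = 0.95/0.05 = 19.
Need (27/9973) × (92/7)ⁿ ≥ 19, i.e. (92/7)ⁿ ≥ 189487/27.
(92/7)³ = 778688/343 falls short of 189487/27 but (92/7)⁴ = 71639296/2401 reaches it, so n = 4.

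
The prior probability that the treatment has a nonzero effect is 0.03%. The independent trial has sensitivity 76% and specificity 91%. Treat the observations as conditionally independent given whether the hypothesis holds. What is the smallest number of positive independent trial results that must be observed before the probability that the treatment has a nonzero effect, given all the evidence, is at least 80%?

5

Prior odds: 0.0003 ÷ 0.9997 = 3/9997.
False-positive rate = 1 − 0.91 = 0.09; likelihood ratio of a positive = 0.76/0.09 = 76/9.
Target odds: 0.8 ÷ 0.2 = 4.
Need (3/9997) × (76/9)ⁿ ≥ 4, i.e. (76/9)ⁿ ≥ 39988/3.
(76/9)⁴ = 33362176/6561 falls short of 39988/3 but (76/9)⁵ ≈42939.3 reaches it, so n = 5.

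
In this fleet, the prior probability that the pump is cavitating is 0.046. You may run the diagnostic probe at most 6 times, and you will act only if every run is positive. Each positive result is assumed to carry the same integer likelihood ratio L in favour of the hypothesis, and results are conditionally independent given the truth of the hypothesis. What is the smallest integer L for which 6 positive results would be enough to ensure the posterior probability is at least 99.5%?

5

Prior odds = 0.046/0.954 = 23/477.
Target odds = 0.995/0.005 = 199.
Need L⁶ ≥ 199 ÷ (23/477) = 94923/23.
4⁶ = 4096 < 94923/23 ≤ 15625 = 5⁶, so L = 5.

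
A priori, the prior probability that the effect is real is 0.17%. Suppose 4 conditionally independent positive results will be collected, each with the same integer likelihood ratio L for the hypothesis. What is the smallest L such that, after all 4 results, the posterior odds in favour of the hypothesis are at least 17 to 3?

8

Prior odds = 0.0017/0.9983 = 17/9983.
Target odds = 17/3.
Need L⁴ ≥ 17/3 ÷ (17/9983) = 9983/3.
7⁴ = 2401 < 9983/3 ≤ 4096 = 8⁴, so L = 8.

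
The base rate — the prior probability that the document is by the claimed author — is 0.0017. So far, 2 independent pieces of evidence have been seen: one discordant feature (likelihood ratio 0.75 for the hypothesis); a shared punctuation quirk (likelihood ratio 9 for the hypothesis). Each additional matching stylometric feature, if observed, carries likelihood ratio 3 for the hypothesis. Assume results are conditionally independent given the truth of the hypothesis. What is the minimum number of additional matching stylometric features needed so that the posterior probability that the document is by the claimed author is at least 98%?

Prior odds = 0.0017/0.9983 = 17/9983.
Combined Bayes factor of the evidence already in hand = 0.75 × 9 = 6.75.
Odds after that evidence = (17/9983) × 6.75 = 459/39932.
Target odds = 0.98/0.02 = 49.
Need 3ⁿ ≥ 49 ÷ (459/39932) = 1956668/459.
3⁷ = 2187 falls short of 1956668/459 but 3⁸ = 6561 reaches it, so n = 8.

8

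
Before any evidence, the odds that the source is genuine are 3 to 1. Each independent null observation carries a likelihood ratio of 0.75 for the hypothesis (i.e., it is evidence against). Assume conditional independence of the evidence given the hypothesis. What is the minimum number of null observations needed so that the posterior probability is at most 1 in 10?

12

Prior odds = 3.
Likelihood ratio per null observation = 0.75.
Target posterior odds = 0.1/0.9 = 1/9.
Need 3 × 0.75ⁿ ≤ 1/9, i.e. 0.75ⁿ ≤ 1/27.
0.75¹¹ = 177147/4194304 is still above 1/27 but 0.75¹² = 531441/16777216 is at or below it, so n = 12.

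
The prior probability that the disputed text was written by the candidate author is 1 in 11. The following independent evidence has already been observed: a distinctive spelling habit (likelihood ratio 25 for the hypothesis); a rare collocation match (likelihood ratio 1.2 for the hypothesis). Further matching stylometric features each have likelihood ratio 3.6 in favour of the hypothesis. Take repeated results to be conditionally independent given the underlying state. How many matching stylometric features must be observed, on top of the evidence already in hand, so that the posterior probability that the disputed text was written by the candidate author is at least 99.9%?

Prior odds = (1/11)/(10/11) = 0.1.
Combined Bayes factor of the evidence already in hand = 25 × 1.2 = 30.
Odds after that evidence = 0.1 × 30 = 3.
Target odds = 0.999/0.001 = 999.
Need 3.6ⁿ ≥ 999 ÷ 3 = 333.
3.6⁴ = 167.9616 falls short of 333 but 3.6⁵ = 604.66176 reaches it, so n = 5.

5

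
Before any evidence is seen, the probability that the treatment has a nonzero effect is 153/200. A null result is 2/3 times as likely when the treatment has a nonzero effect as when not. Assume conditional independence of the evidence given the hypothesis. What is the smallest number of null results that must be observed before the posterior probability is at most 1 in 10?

9

Prior odds = 0.765/0.235 = 153/47.
Likelihood ratio per null result = 2/3.
Target odds: 0.1 ÷ 0.9 = 1/9.
Require (2/3)ⁿ ≤ 1/9 ÷ (153/47) = 47/1377.
(2/3)⁸ = 256/6561 is still above 47/1377 but (2/3)⁹ = 512/19683 is at or below it, so n = 9.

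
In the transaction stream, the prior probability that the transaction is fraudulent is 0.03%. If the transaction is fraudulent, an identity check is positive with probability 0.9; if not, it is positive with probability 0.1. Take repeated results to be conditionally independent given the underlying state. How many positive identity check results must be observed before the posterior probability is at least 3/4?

Prior odds: 0.0003 ÷ 0.9997 = 3/9997.
Likelihood ratio of a positive = 0.9/0.1 = 9.
Target posterior odds = 0.75/0.25 = 3.
Require 9ⁿ ≥ 3 ÷ (3/9997) = 9997.
9⁴ = 6561 falls short of 9997 but 9⁵ = 59049 reaches it, so n = 5.

5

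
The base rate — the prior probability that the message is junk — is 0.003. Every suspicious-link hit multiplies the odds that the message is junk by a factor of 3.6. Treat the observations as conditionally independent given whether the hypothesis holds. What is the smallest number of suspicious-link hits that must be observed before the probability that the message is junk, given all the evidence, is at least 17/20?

Prior odds = 0.003/0.997 = 3/997.
Likelihood ratio per suspicious-link hit = 3.6.
Target posterior odds = 0.85/0.15 = 17/3.
Need (3/997) × 3.6ⁿ ≥ 17/3, i.e. 3.6ⁿ ≥ 16949/9.
3.6⁵ = 604.66176 falls short of 16949/9 but 3.6⁶ = 34012224/15625 reaches it, so n = 6.

6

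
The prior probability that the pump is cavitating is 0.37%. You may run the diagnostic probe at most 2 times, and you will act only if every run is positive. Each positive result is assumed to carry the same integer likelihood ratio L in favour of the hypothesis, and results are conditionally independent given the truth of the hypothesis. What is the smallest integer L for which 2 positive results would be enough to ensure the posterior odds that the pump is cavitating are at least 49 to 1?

Prior odds = 0.0037/0.9963 = 37/9963.
Target odds = 49.
Need L² ≥ 49 ÷ (37/9963) = 488187/37.
114² = 12996 < 488187/37 ≤ 13225 = 115², so L = 115.

115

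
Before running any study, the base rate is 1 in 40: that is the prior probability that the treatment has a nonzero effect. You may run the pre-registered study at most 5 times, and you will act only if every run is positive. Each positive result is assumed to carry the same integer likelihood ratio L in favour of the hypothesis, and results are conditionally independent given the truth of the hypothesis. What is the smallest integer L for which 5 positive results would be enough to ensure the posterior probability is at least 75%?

3

Prior odds = 0.025/0.975 = 1/39.
Target odds = 0.75/0.25 = 3.
Need L⁵ ≥ 3 ÷ (1/39) = 117.
2⁵ = 32 < 117 ≤ 243 = 3⁵, so L = 3.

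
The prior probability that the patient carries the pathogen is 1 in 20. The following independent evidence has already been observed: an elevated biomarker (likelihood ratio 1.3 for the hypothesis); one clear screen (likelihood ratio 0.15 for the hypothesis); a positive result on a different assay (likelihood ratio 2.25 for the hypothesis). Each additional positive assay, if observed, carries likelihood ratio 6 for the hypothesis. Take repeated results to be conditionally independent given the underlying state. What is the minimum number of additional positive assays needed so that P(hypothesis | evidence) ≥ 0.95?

Prior odds = 0.05/0.95 = 1/19.
Combined Bayes factor of the evidence already in hand = 1.3 × 0.15 × 2.25 = 0.43875.
Odds after that evidence = (1/19) × 0.43875 = 351/15200.
Target odds = 0.95/0.05 = 19.
Need 6ⁿ ≥ 19 ÷ (351/15200) = 288800/351.
6³ = 216 falls short of 288800/351 but 6⁴ = 1296 reaches it, so n = 4.

4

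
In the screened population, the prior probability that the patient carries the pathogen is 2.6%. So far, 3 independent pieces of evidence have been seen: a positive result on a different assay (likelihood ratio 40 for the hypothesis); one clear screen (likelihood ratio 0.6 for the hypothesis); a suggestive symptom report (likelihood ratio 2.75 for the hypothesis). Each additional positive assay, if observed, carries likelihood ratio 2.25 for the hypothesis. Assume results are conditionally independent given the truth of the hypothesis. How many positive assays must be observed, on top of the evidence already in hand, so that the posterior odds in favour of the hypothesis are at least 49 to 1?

Prior odds = 0.026/0.974 = 13/487.
Combined Bayes factor of the evidence already in hand = 40 × 0.6 × 2.75 = 66.
Odds after that evidence = (13/487) × 66 = 858/487.
Target odds = 49.
Need 2.25ⁿ ≥ 49 ÷ (858/487) = 23863/858.
2.25⁴ = 25.62890625 falls short of 23863/858 but 2.25⁵ = 59049/1024 reaches it, so n = 5.

5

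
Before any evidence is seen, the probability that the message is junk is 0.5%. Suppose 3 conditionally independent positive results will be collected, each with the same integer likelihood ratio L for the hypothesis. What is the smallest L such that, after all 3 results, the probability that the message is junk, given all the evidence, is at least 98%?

Prior odds = 0.005/0.995 = 1/199.
Target odds = 0.98/0.02 = 49.
Need L³ ≥ 49 ÷ (1/199) = 9751.
21³ = 9261 < 9751 ≤ 10648 = 22³, so L = 22.

22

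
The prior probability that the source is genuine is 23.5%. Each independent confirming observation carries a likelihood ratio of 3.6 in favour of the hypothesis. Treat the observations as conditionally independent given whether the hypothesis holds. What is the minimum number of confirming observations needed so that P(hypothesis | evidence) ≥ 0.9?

3

Prior odds: 0.235 ÷ 0.765 = 47/153.
Likelihood ratio per confirming observation = 3.6.
Target odds: 0.9 ÷ 0.1 = 9.
Need (47/153) × 3.6ⁿ ≥ 9, i.e. 3.6ⁿ ≥ 1377/47.
3.6² = 12.96 falls short of 1377/47 but 3.6³ = 46.656 reaches it, so n = 3.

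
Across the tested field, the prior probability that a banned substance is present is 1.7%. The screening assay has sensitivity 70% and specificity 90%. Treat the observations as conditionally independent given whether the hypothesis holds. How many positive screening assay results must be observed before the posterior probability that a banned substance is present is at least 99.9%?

Prior odds: 0.017 ÷ 0.983 = 17/983.
False-positive rate = 1 − 0.9 = 0.1; likelihood ratio of a positive = 0.7/0.1 = 7.
Target posterior odds = 0.999/0.001 = 999.
Need (17/983) × 7ⁿ ≥ 999, i.e. 7ⁿ ≥ 982017/17.
7⁵ = 16807 falls short of 982017/17 but 7⁶ = 117649 reaches it, so n = 6.

6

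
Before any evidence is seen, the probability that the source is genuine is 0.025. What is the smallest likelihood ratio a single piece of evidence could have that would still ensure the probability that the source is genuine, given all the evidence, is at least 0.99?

3861

Prior odds = 0.025/0.975 = 1/39.
Target odds = 0.99/0.01 = 99.
Required Bayes factor = 99 ÷ (1/39) = 3861.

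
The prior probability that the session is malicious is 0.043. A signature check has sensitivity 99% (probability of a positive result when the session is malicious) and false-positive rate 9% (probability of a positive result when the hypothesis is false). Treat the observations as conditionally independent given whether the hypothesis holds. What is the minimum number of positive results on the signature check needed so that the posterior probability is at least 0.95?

Prior odds = 0.043/0.957 = 43/957.
Likelihood ratio of a positive result = 0.99/0.09 = 11.
Target posterior odds = 0.95/0.05 = 19.
Need (43/957) × 11ⁿ ≥ 19, i.e. 11ⁿ ≥ 18183/43.
11² = 121 falls short of 18183/43 but 11³ = 1331 reaches it, so n = 3.

3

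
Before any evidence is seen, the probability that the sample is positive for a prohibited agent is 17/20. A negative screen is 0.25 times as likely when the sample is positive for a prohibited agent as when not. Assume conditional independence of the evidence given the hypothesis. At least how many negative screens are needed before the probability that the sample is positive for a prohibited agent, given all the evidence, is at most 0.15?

Prior odds = 0.85/0.15 = 17/3.
Likelihood ratio per negative screen = 0.25.
Target posterior odds = 0.15/0.85 = 3/17.
Require 0.25ⁿ ≤ 3/17 ÷ (17/3) = 9/289.
0.25² = 0.0625 is still above 9/289 but 0.25³ = 0.015625 is at or below it, so n = 3.

3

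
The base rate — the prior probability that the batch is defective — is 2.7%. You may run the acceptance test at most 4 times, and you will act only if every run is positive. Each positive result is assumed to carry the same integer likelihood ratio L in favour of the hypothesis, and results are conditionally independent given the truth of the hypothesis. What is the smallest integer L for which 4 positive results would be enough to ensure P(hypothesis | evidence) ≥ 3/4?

4

Prior odds = 0.027/0.973 = 27/973.
Target odds = 0.75/0.25 = 3.
Need L⁴ ≥ 3 ÷ (27/973) = 973/9.
3⁴ = 81 < 973/9 ≤ 256 = 4⁴, so L = 4.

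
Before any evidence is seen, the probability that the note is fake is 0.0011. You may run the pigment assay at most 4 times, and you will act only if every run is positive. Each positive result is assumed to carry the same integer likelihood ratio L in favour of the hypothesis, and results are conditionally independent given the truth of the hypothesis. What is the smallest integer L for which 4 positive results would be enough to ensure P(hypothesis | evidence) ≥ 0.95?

12

Prior odds = 0.0011/0.9989 = 11/9989.
Target odds = 0.95/0.05 = 19.
Need L⁴ ≥ 19 ÷ (11/9989) = 189791/11.
11⁴ = 14641 < 189791/11 ≤ 20736 = 12⁴, so L = 12.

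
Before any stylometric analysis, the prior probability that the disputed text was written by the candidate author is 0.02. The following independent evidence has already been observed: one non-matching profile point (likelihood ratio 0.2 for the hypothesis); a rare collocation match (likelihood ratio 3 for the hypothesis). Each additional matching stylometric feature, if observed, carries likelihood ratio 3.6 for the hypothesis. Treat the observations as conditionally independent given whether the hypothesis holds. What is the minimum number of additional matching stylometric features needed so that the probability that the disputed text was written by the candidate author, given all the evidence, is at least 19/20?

Prior odds = 0.02/0.98 = 1/49.
Combined Bayes factor of the evidence already in hand = 0.2 × 3 = 0.6.
Odds after that evidence = (1/49) × 0.6 = 3/245.
Target odds = 0.95/0.05 = 19.
Need 3.6ⁿ ≥ 19 ÷ (3/245) = 4655/3.
3.6⁵ = 604.66176 falls short of 4655/3 but 3.6⁶ = 34012224/15625 reaches it, so n = 6.

6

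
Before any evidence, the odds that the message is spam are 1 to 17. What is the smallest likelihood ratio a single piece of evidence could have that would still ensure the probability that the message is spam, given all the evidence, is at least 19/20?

Prior odds = 1/17.
Target odds = 0.95/0.05 = 19.
Required Bayes factor = 19 ÷ (1/17) = 323.

323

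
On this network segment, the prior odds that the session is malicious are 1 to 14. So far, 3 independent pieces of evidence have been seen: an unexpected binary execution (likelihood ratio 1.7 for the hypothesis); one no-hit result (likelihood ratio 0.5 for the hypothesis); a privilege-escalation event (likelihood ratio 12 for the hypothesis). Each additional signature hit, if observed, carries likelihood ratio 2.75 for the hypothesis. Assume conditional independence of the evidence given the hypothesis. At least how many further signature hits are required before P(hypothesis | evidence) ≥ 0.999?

Prior odds = 1/14.
Combined Bayes factor of the evidence already in hand = 1.7 × 0.5 × 12 = 10.2.
Odds after that evidence = (1/14) × 10.2 = 51/70.
Target odds = 0.999/0.001 = 999.
Need 2.75ⁿ ≥ 999 ÷ (51/70) = 23310/17.
2.75⁷ = 19487171/16384 falls short of 23310/17 but 2.75⁸ = 214358881/65536 reaches it, so n = 8.

8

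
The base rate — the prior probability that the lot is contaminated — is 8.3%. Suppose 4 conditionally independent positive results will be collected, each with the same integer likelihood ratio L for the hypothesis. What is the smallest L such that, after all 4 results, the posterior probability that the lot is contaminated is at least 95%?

Prior odds = 0.083/0.917 = 83/917.
Target odds = 0.95/0.05 = 19.
Need L⁴ ≥ 19 ÷ (83/917) = 17423/83.
3⁴ = 81 < 17423/83 ≤ 256 = 4⁴, so L = 4.

4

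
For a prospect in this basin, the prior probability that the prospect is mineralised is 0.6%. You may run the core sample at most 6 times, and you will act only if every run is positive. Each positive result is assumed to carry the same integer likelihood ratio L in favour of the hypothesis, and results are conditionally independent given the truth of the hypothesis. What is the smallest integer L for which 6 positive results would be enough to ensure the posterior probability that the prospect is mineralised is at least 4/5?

Prior odds = 0.006/0.994 = 3/497.
Target odds = 0.8/0.2 = 4.
Need L⁶ ≥ 4 ÷ (3/497) = 1988/3.
2⁶ = 64 < 1988/3 ≤ 729 = 3⁶, so L = 3.

3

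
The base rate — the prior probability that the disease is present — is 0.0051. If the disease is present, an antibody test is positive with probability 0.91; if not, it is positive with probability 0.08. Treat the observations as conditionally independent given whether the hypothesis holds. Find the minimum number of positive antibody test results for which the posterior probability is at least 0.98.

4

Prior odds = 0.0051/0.9949 = 51/9949.
Likelihood ratio of a positive = 0.91/0.08 = 11.375.
Target posterior odds = 0.98/0.02 = 49.
Require 11.375ⁿ ≥ 49 ÷ (51/9949) = 487501/51.
11.375³ = 753571/512 falls short of 487501/51 but 11.375⁴ = 68574961/4096 reaches it, so n = 4.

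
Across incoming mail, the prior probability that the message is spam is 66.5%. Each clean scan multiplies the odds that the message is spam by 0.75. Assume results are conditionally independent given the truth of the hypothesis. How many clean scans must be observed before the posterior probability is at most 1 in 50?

16

Prior odds = 0.665/0.335 = 133/67.
Likelihood ratio per clean scan = 0.75.
Target odds: 0.02 ÷ 0.98 = 1/49.
Need (133/67) × 0.75ⁿ ≤ 1/49, i.e. 0.75ⁿ ≤ 67/6517.
0.75¹⁵ ≈0.0133635 is still above 67/6517 but 0.75¹⁶ ≈0.0100226 is at or below it, so n = 16.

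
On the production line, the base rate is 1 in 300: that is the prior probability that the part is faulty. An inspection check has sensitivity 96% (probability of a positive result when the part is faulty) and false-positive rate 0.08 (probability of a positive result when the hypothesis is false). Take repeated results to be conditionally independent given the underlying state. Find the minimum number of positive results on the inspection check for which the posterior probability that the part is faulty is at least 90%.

4

Prior odds = (1/300)/(299/300) = 1/299.
Likelihood ratio of a positive result = 0.96/0.08 = 12.
Target posterior odds = 0.9/0.1 = 9.
Require 12ⁿ ≥ 9 ÷ (1/299) = 2691.
12³ = 1728 falls short of 2691 but 12⁴ = 20736 reaches it, so n = 4.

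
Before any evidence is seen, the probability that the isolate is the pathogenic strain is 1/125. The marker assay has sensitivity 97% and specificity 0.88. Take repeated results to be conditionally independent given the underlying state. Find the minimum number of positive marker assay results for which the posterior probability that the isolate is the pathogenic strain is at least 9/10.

Prior odds: 0.008 ÷ 0.992 = 1/124.
False-positive rate = 1 − 0.88 = 0.12; likelihood ratio of a positive = 0.97/0.12 = 97/12.
Target odds: 0.9 ÷ 0.1 = 9.
Need (1/124) × (97/12)ⁿ ≥ 9, i.e. (97/12)ⁿ ≥ 1116.
(97/12)³ = 912673/1728 falls short of 1116 but (97/12)⁴ = 88529281/20736 reaches it, so n = 4.

4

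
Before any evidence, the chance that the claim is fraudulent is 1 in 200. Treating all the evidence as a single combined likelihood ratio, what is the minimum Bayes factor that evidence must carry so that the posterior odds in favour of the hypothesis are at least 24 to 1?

4776

Prior odds = 0.005/0.995 = 1/199.
Target odds = 24.
Required Bayes factor = 24 ÷ (1/199) = 4776.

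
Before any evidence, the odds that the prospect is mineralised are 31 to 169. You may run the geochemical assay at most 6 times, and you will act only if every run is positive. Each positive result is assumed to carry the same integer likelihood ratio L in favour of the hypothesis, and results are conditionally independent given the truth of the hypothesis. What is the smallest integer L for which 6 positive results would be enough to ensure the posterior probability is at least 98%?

3

Prior odds = 31/169.
Target odds = 0.98/0.02 = 49.
Need L⁶ ≥ 49 ÷ (31/169) = 8281/31.
2⁶ = 64 < 8281/31 ≤ 729 = 3⁶, so L = 3.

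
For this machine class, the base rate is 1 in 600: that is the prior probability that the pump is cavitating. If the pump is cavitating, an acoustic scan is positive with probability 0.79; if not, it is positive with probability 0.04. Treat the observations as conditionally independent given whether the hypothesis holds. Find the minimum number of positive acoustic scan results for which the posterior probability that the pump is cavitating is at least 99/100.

Prior odds: (1/600) ÷ (599/600) = 1/599.
Likelihood ratio of a positive = 0.79/0.04 = 19.75.
Target odds: 0.99 ÷ 0.01 = 99.
Need (1/599) × 19.75ⁿ ≥ 99, i.e. 19.75ⁿ ≥ 59301.
19.75³ = 7703.734375 falls short of 59301 but 19.75⁴ = 38950081/256 reaches it, so n = 4.

4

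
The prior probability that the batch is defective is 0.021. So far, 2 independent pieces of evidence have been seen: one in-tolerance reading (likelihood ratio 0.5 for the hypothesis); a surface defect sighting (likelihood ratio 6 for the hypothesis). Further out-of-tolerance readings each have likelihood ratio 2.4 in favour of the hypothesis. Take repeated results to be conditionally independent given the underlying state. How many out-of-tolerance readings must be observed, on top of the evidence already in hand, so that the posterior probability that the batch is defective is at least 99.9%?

12

Prior odds = 0.021/0.979 = 21/979.
Combined Bayes factor of the evidence already in hand = 0.5 × 6 = 3.
Odds after that evidence = (21/979) × 3 = 63/979.
Target odds = 0.999/0.001 = 999.
Need 2.4ⁿ ≥ 999 ÷ (63/979) = 108669/7.
2.4¹¹ ≈15216.8 falls short of 108669/7 but 2.4¹² ≈36520.3 reaches it, so n = 12.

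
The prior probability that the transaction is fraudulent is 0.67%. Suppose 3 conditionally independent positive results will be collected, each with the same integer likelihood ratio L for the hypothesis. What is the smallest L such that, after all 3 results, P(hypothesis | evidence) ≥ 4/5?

9

Prior odds = 0.0067/0.9933 = 67/9933.
Target odds = 0.8/0.2 = 4.
Need L³ ≥ 4 ÷ (67/9933) = 39732/67.
8³ = 512 < 39732/67 ≤ 729 = 9³, so L = 9.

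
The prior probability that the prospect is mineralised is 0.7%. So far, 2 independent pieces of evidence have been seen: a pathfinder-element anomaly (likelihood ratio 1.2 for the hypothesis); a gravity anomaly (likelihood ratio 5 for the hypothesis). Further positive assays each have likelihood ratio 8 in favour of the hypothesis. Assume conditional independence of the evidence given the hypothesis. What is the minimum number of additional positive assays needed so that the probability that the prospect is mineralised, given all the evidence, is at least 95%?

Prior odds = 0.007/0.993 = 7/993.
Combined Bayes factor of the evidence already in hand = 1.2 × 5 = 6.
Odds after that evidence = (7/993) × 6 = 14/331.
Target odds = 0.95/0.05 = 19.
Need 8ⁿ ≥ 19 ÷ (14/331) = 6289/14.
8² = 64 falls short of 6289/14 but 8³ = 512 reaches it, so n = 3.

3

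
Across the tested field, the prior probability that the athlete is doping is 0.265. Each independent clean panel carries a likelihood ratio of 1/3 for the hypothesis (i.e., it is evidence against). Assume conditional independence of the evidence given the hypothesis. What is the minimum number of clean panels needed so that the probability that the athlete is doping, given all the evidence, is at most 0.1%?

6

Prior odds: 0.265 ÷ 0.735 = 53/147.
Likelihood ratio per clean panel = 1/3.
Target odds: 0.001 ÷ 0.999 = 1/999.
Require (1/3)ⁿ ≤ 1/999 ÷ (53/147) = 49/17649.
(1/3)⁵ = 1/243 is still above 49/17649 but (1/3)⁶ = 1/729 is at or below it, so n = 6.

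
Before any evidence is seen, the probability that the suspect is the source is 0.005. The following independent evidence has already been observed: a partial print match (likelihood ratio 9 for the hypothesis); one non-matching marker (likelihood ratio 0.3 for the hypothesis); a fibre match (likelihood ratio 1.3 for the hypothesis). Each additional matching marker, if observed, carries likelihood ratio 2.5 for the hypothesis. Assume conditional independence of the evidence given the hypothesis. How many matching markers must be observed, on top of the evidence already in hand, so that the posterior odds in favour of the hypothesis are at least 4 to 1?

6

Prior odds = 0.005/0.995 = 1/199.
Combined Bayes factor of the evidence already in hand = 9 × 0.3 × 1.3 = 3.51.
Odds after that evidence = (1/199) × 3.51 = 351/19900.
Target odds = 4.
Need 2.5ⁿ ≥ 4 ÷ (351/19900) = 79600/351.
2.5⁵ = 97.65625 falls short of 79600/351 but 2.5⁶ = 244.140625 reaches it, so n = 6.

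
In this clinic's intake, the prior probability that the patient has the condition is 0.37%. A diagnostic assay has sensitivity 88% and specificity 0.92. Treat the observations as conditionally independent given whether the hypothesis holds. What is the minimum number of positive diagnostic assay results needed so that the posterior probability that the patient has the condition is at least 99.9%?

6

Prior odds = 0.0037/0.9963 = 37/9963.
False-positive rate = 1 − 0.92 = 0.08; likelihood ratio of a positive = 0.88/0.08 = 11.
Target posterior odds = 0.999/0.001 = 999.
Need (37/9963) × 11ⁿ ≥ 999, i.e. 11ⁿ ≥ 269001.
11⁵ = 161051 falls short of 269001 but 11⁶ = 1771561 reaches it, so n = 6.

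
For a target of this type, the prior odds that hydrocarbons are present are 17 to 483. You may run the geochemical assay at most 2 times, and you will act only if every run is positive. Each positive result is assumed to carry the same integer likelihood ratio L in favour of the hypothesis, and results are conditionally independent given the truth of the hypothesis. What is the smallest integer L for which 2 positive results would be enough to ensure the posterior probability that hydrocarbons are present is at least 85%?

13

Prior odds = 17/483.
Target odds = 0.85/0.15 = 17/3.
Need L² ≥ 17/3 ÷ (17/483) = 161.
12² = 144 < 161 ≤ 169 = 13², so L = 13.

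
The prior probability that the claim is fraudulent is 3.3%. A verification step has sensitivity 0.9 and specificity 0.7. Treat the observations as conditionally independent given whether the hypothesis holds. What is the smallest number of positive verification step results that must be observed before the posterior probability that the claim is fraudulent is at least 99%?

Prior odds: 0.033 ÷ 0.967 = 33/967.
False-positive rate = 1 − 0.7 = 0.3; likelihood ratio of a positive = 0.9/0.3 = 3.
Target posterior odds = 0.99/0.01 = 99.
Need (33/967) × 3ⁿ ≥ 99, i.e. 3ⁿ ≥ 2901.
3⁷ = 2187 falls short of 2901 but 3⁸ = 6561 reaches it, so n = 8.

8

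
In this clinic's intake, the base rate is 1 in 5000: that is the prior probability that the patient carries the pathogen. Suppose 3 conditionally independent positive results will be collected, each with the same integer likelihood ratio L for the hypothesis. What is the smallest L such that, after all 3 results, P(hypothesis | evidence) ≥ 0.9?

Prior odds = 0.0002/0.9998 = 1/4999.
Target odds = 0.9/0.1 = 9.
Need L³ ≥ 9 ÷ (1/4999) = 44991.
35³ = 42875 < 44991 ≤ 46656 = 36³, so L = 36.

36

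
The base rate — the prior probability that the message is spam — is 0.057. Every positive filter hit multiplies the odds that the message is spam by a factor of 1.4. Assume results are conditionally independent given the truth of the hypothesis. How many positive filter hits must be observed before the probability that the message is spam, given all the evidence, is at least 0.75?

Prior odds = 0.057/0.943 = 57/943.
Likelihood ratio per positive filter hit = 1.4.
Target posterior odds = 0.75/0.25 = 3.
Need (57/943) × 1.4ⁿ ≥ 3, i.e. 1.4ⁿ ≥ 943/19.
1.4¹¹ ≈40.4957 falls short of 943/19 but 1.4¹² ≈56.6939 reaches it, so n = 12.

12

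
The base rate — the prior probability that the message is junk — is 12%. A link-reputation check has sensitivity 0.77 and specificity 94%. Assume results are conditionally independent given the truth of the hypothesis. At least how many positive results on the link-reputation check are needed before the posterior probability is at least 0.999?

Prior odds: 0.12 ÷ 0.88 = 3/22.
False-positive rate = 1 − 0.94 = 0.06; likelihood ratio of a positive = 0.77/0.06 = 77/6.
Target posterior odds = 0.999/0.001 = 999.
Need (3/22) × (77/6)ⁿ ≥ 999, i.e. (77/6)ⁿ ≥ 7326.
(77/6)³ = 456533/216 falls short of 7326 but (77/6)⁴ = 35153041/1296 reaches it, so n = 4.

4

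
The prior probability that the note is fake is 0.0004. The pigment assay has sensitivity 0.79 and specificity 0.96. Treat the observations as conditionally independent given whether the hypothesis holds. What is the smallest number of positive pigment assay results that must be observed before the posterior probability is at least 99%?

5

Prior odds = 0.0004/0.9996 = 1/2499.
False-positive rate = 1 − 0.96 = 0.04; likelihood ratio of a positive = 0.79/0.04 = 19.75.
Target odds: 0.99 ÷ 0.01 = 99.
Require 19.75ⁿ ≥ 99 ÷ (1/2499) = 247401.
19.75⁴ = 38950081/256 falls short of 247401 but 19.75⁵ ≈3.00494e+06 reaches it, so n = 5.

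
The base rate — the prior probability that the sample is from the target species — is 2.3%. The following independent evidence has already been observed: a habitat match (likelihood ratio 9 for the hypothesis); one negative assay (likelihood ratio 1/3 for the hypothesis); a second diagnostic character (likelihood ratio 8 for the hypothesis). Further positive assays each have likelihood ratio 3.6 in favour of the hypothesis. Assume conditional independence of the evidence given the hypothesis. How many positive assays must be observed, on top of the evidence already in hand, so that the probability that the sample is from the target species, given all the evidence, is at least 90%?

Prior odds = 0.023/0.977 = 23/977.
Combined Bayes factor of the evidence already in hand = 9 × (1/3) × 8 = 24.
Odds after that evidence = (23/977) × 24 = 552/977.
Target odds = 0.9/0.1 = 9.
Need 3.6ⁿ ≥ 9 ÷ (552/977) = 2931/184.
3.6² = 12.96 falls short of 2931/184 but 3.6³ = 46.656 reaches it, so n = 3.

3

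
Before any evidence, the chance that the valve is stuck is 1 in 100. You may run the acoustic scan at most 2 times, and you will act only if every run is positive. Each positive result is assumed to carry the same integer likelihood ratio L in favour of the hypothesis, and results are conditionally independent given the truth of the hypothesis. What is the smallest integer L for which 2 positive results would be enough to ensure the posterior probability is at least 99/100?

Prior odds = 0.01/0.99 = 1/99.
Target odds = 0.99/0.01 = 99.
Need L² ≥ 99 ÷ (1/99) = 9801.
98² = 9604 < 9801 ≤ 9801 = 99², so L = 99.

99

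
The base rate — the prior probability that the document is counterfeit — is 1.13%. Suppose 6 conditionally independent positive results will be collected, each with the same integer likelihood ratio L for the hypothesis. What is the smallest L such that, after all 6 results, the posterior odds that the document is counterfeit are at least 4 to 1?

Prior odds = 0.0113/0.9887 = 113/9887.
Target odds = 4.
Need L⁶ ≥ 4 ÷ (113/9887) = 39548/113.
2⁶ = 64 < 39548/113 ≤ 729 = 3⁶, so L = 3.

3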